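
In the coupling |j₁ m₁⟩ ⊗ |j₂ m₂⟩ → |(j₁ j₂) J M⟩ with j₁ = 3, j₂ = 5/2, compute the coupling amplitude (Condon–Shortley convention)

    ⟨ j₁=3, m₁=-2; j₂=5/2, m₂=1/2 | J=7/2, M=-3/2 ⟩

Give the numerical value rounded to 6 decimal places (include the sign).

√[8·2!4!3!/10! · 1!5!3!2!2!5!] = √(1536/7)
  +(−1)^1/∏(1,1,4,2,0,1)! = -1/48  (running -1/48)
  +(−1)^2/∏(2,0,3,1,1,2)! = 1/24  (running 1/48)
⟨..|..⟩ = √(1536/7)·(1/48) = +0.308607

+0.308607  (= +√(2/21))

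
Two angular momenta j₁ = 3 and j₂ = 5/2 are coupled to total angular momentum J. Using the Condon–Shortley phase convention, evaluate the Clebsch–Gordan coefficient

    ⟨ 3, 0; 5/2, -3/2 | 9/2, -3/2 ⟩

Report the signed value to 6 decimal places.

+0.540562

√[10·1!5!4!/11! · 3!3!1!4!3!6!] = √(207360/77)
  +(−1)^0/∏(0,1,3,1,2,3)! = 1/72  (running 1/72)
  +(−1)^1/∏(1,0,2,0,3,4)! = -1/288  (running 1/96)
⟨..|..⟩ = √(207360/77)·(1/96) = +0.540562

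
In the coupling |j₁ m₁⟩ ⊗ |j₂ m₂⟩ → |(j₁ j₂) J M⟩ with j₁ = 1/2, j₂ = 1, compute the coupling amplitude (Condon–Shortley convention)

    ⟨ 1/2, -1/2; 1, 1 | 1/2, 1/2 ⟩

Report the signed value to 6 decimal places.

√[2·1!0!1!/3! · 0!1!2!0!1!0!] = √(2/3)
  +(−1)^1/∏(1,0,0,1,0,0)! = -1  (running -1)
⟨..|..⟩ = √(2/3)·(-1) = -0.816497

−√(2/3) ≈ -0.816497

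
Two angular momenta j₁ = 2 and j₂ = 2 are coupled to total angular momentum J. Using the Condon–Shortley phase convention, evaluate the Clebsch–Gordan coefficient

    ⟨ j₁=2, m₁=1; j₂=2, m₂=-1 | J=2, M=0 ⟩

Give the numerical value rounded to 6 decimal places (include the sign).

√[5·2!2!2!/7! · 3!1!1!3!2!2!] = √(8/7)
  +(−1)^0/∏(0,2,1,1,1,1)! = 1/2  (running 1/2)
  +(−1)^1/∏(1,1,0,0,2,2)! = -1/4  (running 1/4)
⟨..|..⟩ = √(8/7)·(1/4) = +0.267261

+√(1/14) = +0.267261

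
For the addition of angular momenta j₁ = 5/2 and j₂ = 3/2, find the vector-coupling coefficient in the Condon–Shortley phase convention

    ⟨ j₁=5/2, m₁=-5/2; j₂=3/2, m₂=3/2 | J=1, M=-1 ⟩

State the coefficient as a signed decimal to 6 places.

−√(1/2) ≈ -0.707107

j₁+j₂−J=3  J+j₁−j₂=2  J−j₁+j₂=0  j₁+j₂+J+1=6
(j₁±m₁, j₂±m₂, J±M) = (0,5,3,0,0,2)
P² = 72
sum k=3..3:
  [3] −1/12 = -1/12
S = -1/12
C² = P²·S² = 1/2 ; C = -0.707107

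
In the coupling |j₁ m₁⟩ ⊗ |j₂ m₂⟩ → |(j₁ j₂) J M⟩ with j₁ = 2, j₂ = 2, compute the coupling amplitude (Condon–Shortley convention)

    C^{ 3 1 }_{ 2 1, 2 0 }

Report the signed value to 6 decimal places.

√[7·1!3!3!/8! · 3!1!2!2!4!2!] = √(36/5)
  +(−1)^0/∏(0,1,1,2,2,1)! = 1/4  (running 1/4)
  +(−1)^1/∏(1,0,0,1,3,2)! = -1/12  (running 1/6)
⟨..|..⟩ = √(36/5)·(1/6) = +0.447214

+√(1/5) ≈ +0.447214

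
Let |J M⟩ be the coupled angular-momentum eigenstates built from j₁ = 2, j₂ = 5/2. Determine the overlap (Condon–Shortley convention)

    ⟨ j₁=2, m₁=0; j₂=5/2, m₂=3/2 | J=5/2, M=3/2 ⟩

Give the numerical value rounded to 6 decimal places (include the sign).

√[6·2!2!3!/8! · 2!2!4!1!4!1!] = √(288/35)
  +(−1)^1/∏(1,1,1,3,1,0)! = -1/6  (running -1/6)
  +(−1)^2/∏(2,0,0,2,2,1)! = 1/8  (running -1/24)
⟨..|..⟩ = √(288/35)·(-1/24) = -0.119523

-0.119523  (= −√(1/70))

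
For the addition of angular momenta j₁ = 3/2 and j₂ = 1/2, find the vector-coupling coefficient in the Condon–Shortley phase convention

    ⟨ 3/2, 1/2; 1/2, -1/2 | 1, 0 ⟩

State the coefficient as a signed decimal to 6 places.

triangle: 1!·2!·0!/4! = 2/24
(j±m)!: 2!·1!·0!·1!·1!·1! = 2
prefactor² = (2J+1)·Δ·N² = 1/2
  k=0: +1/(0!·1!·1!·0!·1!·0!) = 1
Σ = 1  ⇒  CG² = 1/2·1² = 1/2
CG = +√(1/2) = +0.707107

+√(1/2) = +0.707107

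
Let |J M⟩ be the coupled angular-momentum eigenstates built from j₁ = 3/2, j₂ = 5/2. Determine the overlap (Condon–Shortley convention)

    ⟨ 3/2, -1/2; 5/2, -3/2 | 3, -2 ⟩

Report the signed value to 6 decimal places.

triangle: 1!·2!·4!/8! = 48/40320
(j±m)!: 1!·2!·1!·4!·1!·5! = 5760
prefactor² = (2J+1)·Δ·N² = 48
  k=0: +1/(0!·1!·2!·1!·0!·3!) = 1/12
  k=1: −1/(1!·0!·1!·0!·1!·4!) = -1/24
Σ = 1/24  ⇒  CG² = 48·1/24² = 1/12
CG = +√(1/12) = +0.288675

+0.288675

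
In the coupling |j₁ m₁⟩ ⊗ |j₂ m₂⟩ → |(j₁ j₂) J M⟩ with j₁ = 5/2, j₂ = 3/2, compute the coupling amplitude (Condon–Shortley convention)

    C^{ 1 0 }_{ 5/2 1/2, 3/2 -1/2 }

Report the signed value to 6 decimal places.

−√(3/10) = -0.547723

√[3·3!2!0!/6! · 3!2!1!2!1!1!] = √(6/5)
  +(−1)^1/∏(1,2,1,0,1,0)! = -1/2  (running -1/2)
⟨..|..⟩ = √(6/5)·(-1/2) = -0.547723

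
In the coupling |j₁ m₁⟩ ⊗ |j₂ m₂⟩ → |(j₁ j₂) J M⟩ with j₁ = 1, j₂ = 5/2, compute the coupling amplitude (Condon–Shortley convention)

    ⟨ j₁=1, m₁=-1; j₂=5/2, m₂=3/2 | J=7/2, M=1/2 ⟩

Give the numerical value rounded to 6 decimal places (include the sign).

triangle: 0!·2!·5!/8! = 240/40320
(j±m)!: 0!·2!·4!·1!·4!·3! = 6912
prefactor² = (2J+1)·Δ·N² = 2304/7
  k=0: +1/(0!·0!·2!·4!·0!·1!) = 1/48
Σ = 1/48  ⇒  CG² = 2304/7·1/48² = 1/7
CG = +√(1/7) = +0.377964

+0.377964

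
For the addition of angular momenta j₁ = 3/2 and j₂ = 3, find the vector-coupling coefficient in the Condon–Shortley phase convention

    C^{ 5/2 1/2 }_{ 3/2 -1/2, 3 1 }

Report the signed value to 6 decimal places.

-0.119523

j₁+j₂−J=2  J+j₁−j₂=1  J−j₁+j₂=4  j₁+j₂+J+1=8
(j₁±m₁, j₂±m₂, J±M) = (1,2,4,2,3,2)
P² = 288/35
sum k=1..2:
  [1] −1/6 = -1/6
  [2] +1/8 = 1/8
S = -1/24
C² = P²·S² = 1/70 ; C = -0.119523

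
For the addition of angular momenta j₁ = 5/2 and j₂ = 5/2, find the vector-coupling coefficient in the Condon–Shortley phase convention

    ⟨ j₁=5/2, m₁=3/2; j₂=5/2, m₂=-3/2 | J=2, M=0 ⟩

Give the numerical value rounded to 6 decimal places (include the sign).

+√(1/84) ≈ +0.109109

triangle: 3!·2!·2!/8! = 24/40320
(j±m)!: 4!·1!·1!·4!·2!·2! = 2304
prefactor² = (2J+1)·Δ·N² = 48/7
  k=0: +1/(0!·3!·1!·1!·1!·1!) = 1/6
  k=1: −1/(1!·2!·0!·0!·2!·2!) = -1/8
Σ = 1/24  ⇒  CG² = 48/7·1/24² = 1/84
CG = +√(1/84) = +0.109109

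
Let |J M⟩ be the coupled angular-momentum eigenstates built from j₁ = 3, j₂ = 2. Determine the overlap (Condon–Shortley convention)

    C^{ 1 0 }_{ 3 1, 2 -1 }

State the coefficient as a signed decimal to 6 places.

-0.478091  (= −√(8/35))

j₁+j₂−J=4  J+j₁−j₂=2  J−j₁+j₂=0  j₁+j₂+J+1=7
(j₁±m₁, j₂±m₂, J±M) = (4,2,1,3,1,1)
P² = 288/35
sum k=1..1:
  [1] −1/6 = -1/6
S = -1/6
C² = P²·S² = 8/35 ; C = -0.478091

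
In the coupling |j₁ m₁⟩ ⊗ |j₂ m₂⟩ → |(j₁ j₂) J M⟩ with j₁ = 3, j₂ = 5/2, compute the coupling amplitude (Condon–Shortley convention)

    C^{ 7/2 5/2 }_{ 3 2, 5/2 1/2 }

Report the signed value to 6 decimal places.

-0.178174  (= −√(2/63))

triangle: 2!×4!×3!/10! = 288/3628800
(j±m)!: 5!×1!×3!×2!×6!×1! = 1036800
prefactor² = (2J+1)×Δ×N² = 4608/7
  k=0: +1/(0!×2!×1!×3!×3!×0!) = 1/72
  k=1: −1/(1!×1!×0!×2!×4!×1!) = -1/48
Σ = -1/144  ⇒  CG² = 4608/7×(-1/144)² = 2/63
CG = −√(2/63) = -0.178174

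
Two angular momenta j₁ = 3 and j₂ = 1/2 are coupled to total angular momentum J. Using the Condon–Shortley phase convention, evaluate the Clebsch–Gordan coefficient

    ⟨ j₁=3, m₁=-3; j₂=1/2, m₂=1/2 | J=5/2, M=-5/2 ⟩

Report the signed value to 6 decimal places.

-0.925820  (= −√(6/7))

√[6·1!5!0!/7! · 0!6!1!0!0!5!] = √(86400/7)
  +(−1)^1/∏(1,0,5,0,0,0)! = -1/120  (running -1/120)
⟨..|..⟩ = √(86400/7)·(-1/120) = -0.925820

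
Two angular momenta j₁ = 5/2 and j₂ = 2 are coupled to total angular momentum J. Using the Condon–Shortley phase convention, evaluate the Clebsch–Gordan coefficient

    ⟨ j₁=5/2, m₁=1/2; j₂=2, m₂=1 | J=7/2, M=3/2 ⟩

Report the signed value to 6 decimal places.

triangle: 1!·4!·3!/9! = 144/362880
(j±m)!: 3!·2!·3!·1!·5!·2! = 17280
prefactor² = (2J+1)·Δ·N² = 384/7
  k=0: +1/(0!·1!·2!·3!·2!·0!) = 1/24
  k=1: −1/(1!·0!·1!·2!·3!·1!) = -1/12
Σ = -1/24  ⇒  CG² = 384/7·(-1/24)² = 2/21
CG = −√(2/21) = -0.308607

−√(2/21) = -0.308607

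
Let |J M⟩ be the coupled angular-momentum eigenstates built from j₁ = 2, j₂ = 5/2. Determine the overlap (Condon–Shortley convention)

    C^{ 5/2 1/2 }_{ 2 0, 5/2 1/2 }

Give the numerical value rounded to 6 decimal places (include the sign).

triangle: 2!*2!*3!/8! = 24/40320
(j±m)!: 2!*2!*3!*2!*3!*2! = 576
prefactor² = (2J+1)*Δ*N² = 72/35
  k=0: +1/(0!*2!*2!*3!*0!*0!) = 1/24
  k=1: −1/(1!*1!*1!*2!*1!*1!) = -1/2
  k=2: +1/(2!*0!*0!*1!*2!*2!) = 1/8
Σ = -1/3  ⇒  CG² = 72/35*(-1/3)² = 8/35
CG = −√(8/35) = -0.478091

-0.478091  (= −√(8/35))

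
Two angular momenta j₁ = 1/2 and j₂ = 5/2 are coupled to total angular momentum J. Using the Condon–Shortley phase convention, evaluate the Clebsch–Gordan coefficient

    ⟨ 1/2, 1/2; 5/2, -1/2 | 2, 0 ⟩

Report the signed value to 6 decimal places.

+0.707107

triangle: 1!·0!·4!/6! = 24/720
(j±m)!: 1!·0!·2!·3!·2!·2! = 48
prefactor² = (2J+1)·Δ·N² = 8
  k=0: +1/(0!·1!·0!·2!·0!·2!) = 1/4
Σ = 1/4  ⇒  CG² = 8·1/4² = 1/2
CG = +√(1/2) = +0.707107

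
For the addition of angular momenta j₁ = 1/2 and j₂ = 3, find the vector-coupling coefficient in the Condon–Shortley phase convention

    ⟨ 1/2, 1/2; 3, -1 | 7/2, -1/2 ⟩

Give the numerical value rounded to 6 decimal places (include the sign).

√[8·0!1!6!/8! · 1!0!2!4!3!4!] = √(6912/7)
  +(−1)^0/∏(0,0,0,2,1,4)! = 1/48  (running 1/48)
⟨..|..⟩ = √(6912/7)·(1/48) = +0.654654

+0.654654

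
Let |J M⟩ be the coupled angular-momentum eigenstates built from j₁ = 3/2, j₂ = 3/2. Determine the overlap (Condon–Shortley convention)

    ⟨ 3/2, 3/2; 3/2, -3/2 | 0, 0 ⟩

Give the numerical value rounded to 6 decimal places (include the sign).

+√(1/4) = +0.500000

√[1·3!0!0!/4! · 3!0!0!3!0!0!] = √(9)
  +(−1)^0/∏(0,3,0,0,0,0)! = 1/6  (running 1/6)
⟨..|..⟩ = √(9)·(1/6) = +0.500000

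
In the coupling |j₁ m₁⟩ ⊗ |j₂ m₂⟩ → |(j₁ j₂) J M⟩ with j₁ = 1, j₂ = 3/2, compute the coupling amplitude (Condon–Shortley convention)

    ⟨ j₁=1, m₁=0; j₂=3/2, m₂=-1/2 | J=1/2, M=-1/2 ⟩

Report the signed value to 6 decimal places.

-0.577350

j₁+j₂−J=2  J+j₁−j₂=0  J−j₁+j₂=1  j₁+j₂+J+1=4
(j₁±m₁, j₂±m₂, J±M) = (1,1,1,2,0,1)
P² = 1/3
sum k=1..1:
  [1] −1/1 = -1
S = -1
C² = P²·S² = 1/3 ; C = -0.577350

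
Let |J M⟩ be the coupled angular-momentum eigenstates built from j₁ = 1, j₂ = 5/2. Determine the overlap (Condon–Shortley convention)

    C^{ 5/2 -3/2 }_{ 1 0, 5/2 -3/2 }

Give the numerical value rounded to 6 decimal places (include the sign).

+0.507093  (= +√(9/35))

j₁+j₂−J=1  J+j₁−j₂=1  J−j₁+j₂=4  j₁+j₂+J+1=7
(j₁±m₁, j₂±m₂, J±M) = (1,1,1,4,1,4)
P² = 576/35
sum k=0..1:
  [0] +1/6 = 1/6
  [1] −1/24 = -1/24
S = 1/8
C² = P²·S² = 9/35 ; C = +0.507093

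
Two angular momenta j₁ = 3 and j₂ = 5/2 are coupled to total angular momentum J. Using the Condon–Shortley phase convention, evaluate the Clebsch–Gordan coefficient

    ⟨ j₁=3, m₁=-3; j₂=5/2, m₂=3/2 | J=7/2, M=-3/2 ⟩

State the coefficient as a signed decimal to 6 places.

+√(2/7) ≈ +0.534522

j₁+j₂−J=2  J+j₁−j₂=4  J−j₁+j₂=3  j₁+j₂+J+1=10
(j₁±m₁, j₂±m₂, J±M) = (0,6,4,1,2,5)
P² = 18432/7
sum k=2..2:
  [2] +1/96 = 1/96
S = 1/96
C² = P²·S² = 2/7 ; C = +0.534522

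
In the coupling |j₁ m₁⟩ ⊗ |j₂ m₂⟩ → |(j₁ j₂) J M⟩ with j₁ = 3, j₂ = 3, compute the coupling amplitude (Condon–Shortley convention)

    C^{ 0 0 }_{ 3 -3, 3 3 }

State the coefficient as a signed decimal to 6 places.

+√(1/7) = +0.377964

√[1·6!0!0!/7! · 0!6!6!0!0!0!] = √(518400/7)
  +(−1)^6/∏(6,0,0,0,0,0)! = 1/720  (running 1/720)
⟨..|..⟩ = √(518400/7)·(1/720) = +0.377964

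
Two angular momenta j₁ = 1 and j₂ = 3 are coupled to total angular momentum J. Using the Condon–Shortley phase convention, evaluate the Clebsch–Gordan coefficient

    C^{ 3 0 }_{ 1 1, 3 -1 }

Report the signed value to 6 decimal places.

√[7·1!1!5!/8! · 2!0!2!4!3!3!] = √(72)
  +(−1)^0/∏(0,1,0,2,1,3)! = 1/12  (running 1/12)
⟨..|..⟩ = √(72)·(1/12) = +0.707107

+0.707107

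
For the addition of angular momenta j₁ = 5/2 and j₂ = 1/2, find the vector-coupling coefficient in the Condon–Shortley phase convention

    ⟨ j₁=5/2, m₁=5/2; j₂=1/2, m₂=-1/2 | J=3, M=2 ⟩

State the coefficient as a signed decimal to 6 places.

+√(1/6) ≈ +0.408248

triangle: 0!*5!*1!/7! = 120/5040
(j±m)!: 5!*0!*0!*1!*5!*1! = 14400
prefactor² = (2J+1)*Δ*N² = 2400
  k=0: +1/(0!*0!*0!*0!*5!*1!) = 1/120
Σ = 1/120  ⇒  CG² = 2400*1/120² = 1/6
CG = +√(1/6) = +0.408248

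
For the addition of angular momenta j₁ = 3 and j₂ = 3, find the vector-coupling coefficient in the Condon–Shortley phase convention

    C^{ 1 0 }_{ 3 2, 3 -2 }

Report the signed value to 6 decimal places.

j₁+j₂−J=5  J+j₁−j₂=1  J−j₁+j₂=1  j₁+j₂+J+1=8
(j₁±m₁, j₂±m₂, J±M) = (5,1,1,5,1,1)
P² = 900/7
sum k=0..1:
  [0] +1/120 = 1/120
  [1] −1/24 = -1/24
S = -1/30
C² = P²·S² = 1/7 ; C = -0.377964

-0.377964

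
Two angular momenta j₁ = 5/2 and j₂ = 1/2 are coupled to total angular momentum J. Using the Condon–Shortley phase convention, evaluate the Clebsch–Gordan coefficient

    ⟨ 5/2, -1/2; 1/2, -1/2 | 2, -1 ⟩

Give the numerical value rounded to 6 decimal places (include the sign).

+√(1/3) = +0.577350

triangle: 1!×4!×0!/6! = 24/720
(j±m)!: 2!×3!×0!×1!×1!×3! = 72
prefactor² = (2J+1)×Δ×N² = 12
  k=0: +1/(0!×1!×3!×0!×1!×0!) = 1/6
Σ = 1/6  ⇒  CG² = 12×1/6² = 1/3
CG = +√(1/3) = +0.577350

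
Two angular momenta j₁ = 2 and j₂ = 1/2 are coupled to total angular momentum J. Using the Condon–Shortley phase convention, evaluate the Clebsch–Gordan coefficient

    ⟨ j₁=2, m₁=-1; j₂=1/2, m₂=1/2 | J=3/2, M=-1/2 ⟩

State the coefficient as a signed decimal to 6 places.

j₁+j₂−J=1  J+j₁−j₂=3  J−j₁+j₂=0  j₁+j₂+J+1=5
(j₁±m₁, j₂±m₂, J±M) = (1,3,1,0,1,2)
P² = 12/5
sum k=1..1:
  [1] −1/2 = -1/2
S = -1/2
C² = P²·S² = 3/5 ; C = -0.774597

−√(3/5) = -0.774597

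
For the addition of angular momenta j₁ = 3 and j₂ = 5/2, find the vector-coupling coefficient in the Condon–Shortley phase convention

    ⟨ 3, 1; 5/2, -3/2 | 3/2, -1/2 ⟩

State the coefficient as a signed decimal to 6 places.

√[4·4!2!1!/8! · 4!2!1!4!1!2!] = √(384/35)
  +(−1)^0/∏(0,4,2,1,0,0)! = 1/48  (running 1/48)
  +(−1)^1/∏(1,3,1,0,1,1)! = -1/6  (running -7/48)
⟨..|..⟩ = √(384/35)·(-7/48) = -0.483046

-0.483046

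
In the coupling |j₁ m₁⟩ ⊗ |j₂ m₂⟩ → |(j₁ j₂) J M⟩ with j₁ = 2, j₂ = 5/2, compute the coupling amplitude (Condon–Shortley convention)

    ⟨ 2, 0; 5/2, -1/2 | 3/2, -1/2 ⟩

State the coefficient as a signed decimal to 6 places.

-0.239046

√[4·3!1!2!/7! · 2!2!2!3!1!2!] = √(32/35)
  +(−1)^1/∏(1,2,1,1,0,1)! = -1/2  (running -1/2)
  +(−1)^2/∏(2,1,0,0,1,2)! = 1/4  (running -1/4)
⟨..|..⟩ = √(32/35)·(-1/4) = -0.239046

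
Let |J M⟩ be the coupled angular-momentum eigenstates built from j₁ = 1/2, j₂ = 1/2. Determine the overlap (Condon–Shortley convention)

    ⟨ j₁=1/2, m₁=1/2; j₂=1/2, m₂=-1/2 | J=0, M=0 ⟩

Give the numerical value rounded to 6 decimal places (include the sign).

j₁+j₂−J=1  J+j₁−j₂=0  J−j₁+j₂=0  j₁+j₂+J+1=2
(j₁±m₁, j₂±m₂, J±M) = (1,0,0,1,0,0)
P² = 1/2
sum k=0..0:
  [0] +1/1 = 1
S = 1
C² = P²·S² = 1/2 ; C = +0.707107

+0.707107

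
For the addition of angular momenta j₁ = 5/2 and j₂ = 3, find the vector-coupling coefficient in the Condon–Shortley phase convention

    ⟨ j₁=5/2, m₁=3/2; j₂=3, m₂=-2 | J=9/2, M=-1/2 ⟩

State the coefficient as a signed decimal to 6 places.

√[10·1!4!5!/11! · 4!1!1!5!4!5!] = √(460800/77)
  +(−1)^0/∏(0,1,1,1,3,4)! = 1/144  (running 1/144)
  +(−1)^1/∏(1,0,0,0,4,5)! = -1/2880  (running 19/2880)
⟨..|..⟩ = √(460800/77)·(19/2880) = +0.510355

+√(361/1386) = +0.510355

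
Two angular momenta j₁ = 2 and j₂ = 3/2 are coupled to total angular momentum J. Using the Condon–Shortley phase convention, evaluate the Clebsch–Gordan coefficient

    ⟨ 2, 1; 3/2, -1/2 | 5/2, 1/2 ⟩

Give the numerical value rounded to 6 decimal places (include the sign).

j₁+j₂−J=1  J+j₁−j₂=3  J−j₁+j₂=2  j₁+j₂+J+1=7
(j₁±m₁, j₂±m₂, J±M) = (3,1,1,2,3,2)
P² = 72/35
sum k=0..1:
  [0] +1/2 = 1/2
  [1] −1/12 = -1/12
S = 5/12
C² = P²·S² = 5/14 ; C = +0.597614

+√(5/14) ≈ +0.597614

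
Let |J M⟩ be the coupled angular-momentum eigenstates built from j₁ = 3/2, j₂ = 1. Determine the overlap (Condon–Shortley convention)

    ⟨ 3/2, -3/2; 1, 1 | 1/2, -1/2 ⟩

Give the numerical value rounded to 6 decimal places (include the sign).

triangle: 2!·1!·0!/4! = 2/24
(j±m)!: 0!·3!·2!·0!·0!·1! = 12
prefactor² = (2J+1)·Δ·N² = 2
  k=2: +1/(2!·0!·1!·0!·0!·0!) = 1/2
Σ = 1/2  ⇒  CG² = 2·1/2² = 1/2
CG = +√(1/2) = +0.707107

+0.707107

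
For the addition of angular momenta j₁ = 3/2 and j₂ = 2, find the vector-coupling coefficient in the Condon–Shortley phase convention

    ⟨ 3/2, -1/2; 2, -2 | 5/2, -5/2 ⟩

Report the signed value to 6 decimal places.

+0.755929  (= +√(4/7))

√[6·1!2!3!/7! · 1!2!0!4!0!5!] = √(576/7)
  +(−1)^0/∏(0,1,2,0,0,3)! = 1/12  (running 1/12)
⟨..|..⟩ = √(576/7)·(1/12) = +0.755929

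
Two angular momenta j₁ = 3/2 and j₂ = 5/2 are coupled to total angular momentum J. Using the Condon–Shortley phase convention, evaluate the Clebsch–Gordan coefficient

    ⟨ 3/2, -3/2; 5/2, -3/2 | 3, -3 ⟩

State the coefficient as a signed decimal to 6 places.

√[7·1!2!4!/8! · 0!3!1!4!0!6!] = √(864)
  +(−1)^1/∏(1,0,2,0,0,4)! = -1/48  (running -1/48)
⟨..|..⟩ = √(864)·(-1/48) = -0.612372

-0.612372  (= −√(3/8))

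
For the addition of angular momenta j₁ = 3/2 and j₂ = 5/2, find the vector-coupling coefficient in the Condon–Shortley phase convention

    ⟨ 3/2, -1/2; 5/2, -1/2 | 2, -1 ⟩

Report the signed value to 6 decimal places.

-0.545545

√[5·2!1!3!/7! · 1!2!2!3!1!3!] = √(12/7)
  +(−1)^1/∏(1,1,1,1,0,2)! = -1/2  (running -1/2)
  +(−1)^2/∏(2,0,0,0,1,3)! = 1/12  (running -5/12)
⟨..|..⟩ = √(12/7)·(-5/12) = -0.545545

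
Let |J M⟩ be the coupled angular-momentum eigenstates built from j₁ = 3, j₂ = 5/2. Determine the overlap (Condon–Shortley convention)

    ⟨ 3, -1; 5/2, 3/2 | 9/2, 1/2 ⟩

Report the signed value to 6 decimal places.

−√(35/99) = -0.594588

j₁+j₂−J=1  J+j₁−j₂=5  J−j₁+j₂=4  j₁+j₂+J+1=11
(j₁±m₁, j₂±m₂, J±M) = (2,4,4,1,5,4)
P² = 184320/77
sum k=0..1:
  [0] +1/576 = 1/576
  [1] −1/72 = -1/72
S = -7/576
C² = P²·S² = 35/99 ; C = -0.594588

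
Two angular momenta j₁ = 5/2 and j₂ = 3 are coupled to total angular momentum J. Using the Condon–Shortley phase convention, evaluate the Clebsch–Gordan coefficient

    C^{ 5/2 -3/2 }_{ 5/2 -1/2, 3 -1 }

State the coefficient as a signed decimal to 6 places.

-0.169031  (= −√(1/35))

j₁+j₂−J=3  J+j₁−j₂=2  J−j₁+j₂=3  j₁+j₂+J+1=9
(j₁±m₁, j₂±m₂, J±M) = (2,3,2,4,1,4)
P² = 576/35
sum k=1..2:
  [1] −1/8 = -1/8
  [2] +1/12 = 1/12
S = -1/24
C² = P²·S² = 1/35 ; C = -0.169031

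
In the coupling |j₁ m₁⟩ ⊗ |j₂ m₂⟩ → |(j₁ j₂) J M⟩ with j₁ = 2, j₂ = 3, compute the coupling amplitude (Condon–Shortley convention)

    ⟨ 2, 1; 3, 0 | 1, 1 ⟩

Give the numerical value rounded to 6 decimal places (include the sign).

√[3·4!0!2!/7! · 3!1!3!3!2!0!] = √(432/35)
  +(−1)^1/∏(1,3,0,2,0,0)! = -1/12  (running -1/12)
⟨..|..⟩ = √(432/35)·(-1/12) = -0.292770

-0.292770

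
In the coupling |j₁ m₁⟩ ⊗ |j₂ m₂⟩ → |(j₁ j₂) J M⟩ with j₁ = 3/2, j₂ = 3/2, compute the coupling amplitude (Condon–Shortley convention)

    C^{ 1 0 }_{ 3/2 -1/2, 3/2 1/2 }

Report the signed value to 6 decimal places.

√[3·2!1!1!/5! · 1!2!2!1!1!1!] = √(1/5)
  +(−1)^1/∏(1,1,1,1,0,0)! = -1  (running -1)
  +(−1)^2/∏(2,0,0,0,1,1)! = 1/2  (running -1/2)
⟨..|..⟩ = √(1/5)·(-1/2) = -0.223607

−√(1/20) = -0.223607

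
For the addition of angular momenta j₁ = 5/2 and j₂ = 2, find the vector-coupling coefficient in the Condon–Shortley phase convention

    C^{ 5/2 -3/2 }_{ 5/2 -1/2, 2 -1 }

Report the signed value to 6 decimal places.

-0.414039  (= −√(6/35))

√[6·2!3!2!/8! · 2!3!1!3!1!4!] = √(216/35)
  +(−1)^0/∏(0,2,3,1,0,1)! = 1/12  (running 1/12)
  +(−1)^1/∏(1,1,2,0,1,2)! = -1/4  (running -1/6)
⟨..|..⟩ = √(216/35)·(-1/6) = -0.414039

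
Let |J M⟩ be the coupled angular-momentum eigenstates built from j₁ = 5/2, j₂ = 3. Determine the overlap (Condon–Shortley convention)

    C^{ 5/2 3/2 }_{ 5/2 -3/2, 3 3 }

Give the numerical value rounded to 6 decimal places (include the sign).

-0.617213  (= −√(8/21))

√[6·3!2!3!/9! · 1!4!6!0!4!1!] = √(3456/7)
  +(−1)^3/∏(3,0,1,3,1,0)! = -1/36  (running -1/36)
⟨..|..⟩ = √(3456/7)·(-1/36) = -0.617213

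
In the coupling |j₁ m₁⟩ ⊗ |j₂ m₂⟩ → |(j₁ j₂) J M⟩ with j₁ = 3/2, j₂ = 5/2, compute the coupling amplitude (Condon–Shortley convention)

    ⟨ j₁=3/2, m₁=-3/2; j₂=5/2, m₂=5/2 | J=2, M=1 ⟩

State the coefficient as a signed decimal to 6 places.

triangle: 2!*1!*3!/7! = 12/5040
(j±m)!: 0!*3!*5!*0!*3!*1! = 4320
prefactor² = (2J+1)*Δ*N² = 360/7
  k=2: +1/(2!*0!*1!*3!*0!*0!) = 1/12
Σ = 1/12  ⇒  CG² = 360/7*1/12² = 5/14
CG = +√(5/14) = +0.597614

+0.597614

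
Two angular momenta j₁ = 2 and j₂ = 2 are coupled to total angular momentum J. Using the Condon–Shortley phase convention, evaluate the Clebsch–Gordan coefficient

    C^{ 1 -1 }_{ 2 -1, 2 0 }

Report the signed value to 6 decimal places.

+0.547723  (= +√(3/10))

j₁+j₂−J=3  J+j₁−j₂=1  J−j₁+j₂=1  j₁+j₂+J+1=6
(j₁±m₁, j₂±m₂, J±M) = (1,3,2,2,0,2)
P² = 6/5
sum k=2..2:
  [2] +1/2 = 1/2
S = 1/2
C² = P²·S² = 3/10 ; C = +0.547723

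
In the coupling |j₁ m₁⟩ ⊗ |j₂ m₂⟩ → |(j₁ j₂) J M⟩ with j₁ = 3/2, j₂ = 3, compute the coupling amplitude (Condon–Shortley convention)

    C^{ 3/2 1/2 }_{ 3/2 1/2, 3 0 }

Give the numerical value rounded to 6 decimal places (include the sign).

-0.507093  (= −√(9/35))

√[4·3!0!3!/7! · 2!1!3!3!2!1!] = √(144/35)
  +(−1)^1/∏(1,2,0,2,0,1)! = -1/4  (running -1/4)
⟨..|..⟩ = √(144/35)·(-1/4) = -0.507093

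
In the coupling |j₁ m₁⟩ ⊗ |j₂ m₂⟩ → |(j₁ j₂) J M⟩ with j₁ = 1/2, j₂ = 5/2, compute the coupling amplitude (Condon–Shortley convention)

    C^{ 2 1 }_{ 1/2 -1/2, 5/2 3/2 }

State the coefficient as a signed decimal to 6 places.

√[5·1!0!4!/6! · 0!1!4!1!3!1!] = √(24)
  +(−1)^1/∏(1,0,0,3,0,1)! = -1/6  (running -1/6)
⟨..|..⟩ = √(24)·(-1/6) = -0.816497

-0.816497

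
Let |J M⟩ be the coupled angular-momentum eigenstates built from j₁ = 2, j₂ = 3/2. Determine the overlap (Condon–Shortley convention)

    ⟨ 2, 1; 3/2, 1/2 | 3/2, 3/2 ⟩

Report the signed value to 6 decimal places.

triangle: 2!*2!*1!/6! = 4/720
(j±m)!: 3!*1!*2!*1!*3!*0! = 72
prefactor² = (2J+1)*Δ*N² = 8/5
  k=1: −1/(1!*1!*0!*1!*2!*0!) = -1/2
Σ = -1/2  ⇒  CG² = 8/5*(-1/2)² = 2/5
CG = −√(2/5) = -0.632456

−√(2/5) ≈ -0.632456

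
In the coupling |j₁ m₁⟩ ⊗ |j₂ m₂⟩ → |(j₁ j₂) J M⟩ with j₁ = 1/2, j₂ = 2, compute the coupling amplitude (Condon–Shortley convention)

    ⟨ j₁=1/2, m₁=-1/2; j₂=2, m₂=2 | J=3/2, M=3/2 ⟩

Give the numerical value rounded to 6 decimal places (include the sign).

√[4·1!0!3!/5! · 0!1!4!0!3!0!] = √(144/5)
  +(−1)^1/∏(1,0,0,3,0,0)! = -1/6  (running -1/6)
⟨..|..⟩ = √(144/5)·(-1/6) = -0.894427

−√(4/5) ≈ -0.894427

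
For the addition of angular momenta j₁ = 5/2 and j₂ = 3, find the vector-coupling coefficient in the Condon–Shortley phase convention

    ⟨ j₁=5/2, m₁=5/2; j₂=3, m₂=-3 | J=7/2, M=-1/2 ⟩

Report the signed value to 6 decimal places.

triangle: 2!*3!*4!/10! = 288/3628800
(j±m)!: 5!*0!*0!*6!*3!*4! = 12441600
prefactor² = (2J+1)*Δ*N² = 55296/7
  k=0: +1/(0!*2!*0!*0!*3!*4!) = 1/288
Σ = 1/288  ⇒  CG² = 55296/7*1/288² = 2/21
CG = +√(2/21) = +0.308607

+√(2/21) = +0.308607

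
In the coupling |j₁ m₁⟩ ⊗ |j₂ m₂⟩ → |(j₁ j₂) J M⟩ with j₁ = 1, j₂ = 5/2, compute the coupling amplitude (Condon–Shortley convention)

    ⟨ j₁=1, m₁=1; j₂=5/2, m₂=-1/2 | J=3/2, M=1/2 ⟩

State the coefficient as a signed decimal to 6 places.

j₁+j₂−J=2  J+j₁−j₂=0  J−j₁+j₂=3  j₁+j₂+J+1=6
(j₁±m₁, j₂±m₂, J±M) = (2,0,2,3,2,1)
P² = 16/5
sum k=0..0:
  [0] +1/4 = 1/4
S = 1/4
C² = P²·S² = 1/5 ; C = +0.447214

+0.447214  (= +√(1/5))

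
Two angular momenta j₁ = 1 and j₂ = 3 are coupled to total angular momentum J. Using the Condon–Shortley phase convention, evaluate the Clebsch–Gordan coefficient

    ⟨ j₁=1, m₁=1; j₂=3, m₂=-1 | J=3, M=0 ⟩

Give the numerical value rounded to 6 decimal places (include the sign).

j₁+j₂−J=1  J+j₁−j₂=1  J−j₁+j₂=5  j₁+j₂+J+1=8
(j₁±m₁, j₂±m₂, J±M) = (2,0,2,4,3,3)
P² = 72
sum k=0..0:
  [0] +1/12 = 1/12
S = 1/12
C² = P²·S² = 1/2 ; C = +0.707107

+√(1/2) ≈ +0.707107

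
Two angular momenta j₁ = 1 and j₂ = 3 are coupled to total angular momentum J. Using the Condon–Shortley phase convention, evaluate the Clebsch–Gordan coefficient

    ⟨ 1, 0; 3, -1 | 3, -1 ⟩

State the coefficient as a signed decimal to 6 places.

+0.288675

j₁+j₂−J=1  J+j₁−j₂=1  J−j₁+j₂=5  j₁+j₂+J+1=8
(j₁±m₁, j₂±m₂, J±M) = (1,1,2,4,2,4)
P² = 48
sum k=0..1:
  [0] +1/12 = 1/12
  [1] −1/24 = -1/24
S = 1/24
C² = P²·S² = 1/12 ; C = +0.288675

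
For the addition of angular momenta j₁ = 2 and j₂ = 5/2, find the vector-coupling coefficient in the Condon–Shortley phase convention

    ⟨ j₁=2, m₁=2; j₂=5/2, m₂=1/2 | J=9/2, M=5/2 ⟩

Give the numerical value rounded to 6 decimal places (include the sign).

triangle: 0!×4!×5!/10! = 2880/3628800
(j±m)!: 4!×0!×3!×2!×7!×2! = 2903040
prefactor² = (2J+1)×Δ×N² = 23040
  k=0: +1/(0!×0!×0!×3!×4!×2!) = 1/288
Σ = 1/288  ⇒  CG² = 23040×1/288² = 5/18
CG = +√(5/18) = +0.527046

+√(5/18) = +0.527046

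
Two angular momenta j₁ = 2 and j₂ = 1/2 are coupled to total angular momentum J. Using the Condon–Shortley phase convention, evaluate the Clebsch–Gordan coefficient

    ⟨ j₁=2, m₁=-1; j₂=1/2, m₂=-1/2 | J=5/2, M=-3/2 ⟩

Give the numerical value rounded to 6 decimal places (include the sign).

+√(4/5) ≈ +0.894427

√[6·0!4!1!/6! · 1!3!0!1!1!4!] = √(144/5)
  +(−1)^0/∏(0,0,3,0,1,1)! = 1/6  (running 1/6)
⟨..|..⟩ = √(144/5)·(1/6) = +0.894427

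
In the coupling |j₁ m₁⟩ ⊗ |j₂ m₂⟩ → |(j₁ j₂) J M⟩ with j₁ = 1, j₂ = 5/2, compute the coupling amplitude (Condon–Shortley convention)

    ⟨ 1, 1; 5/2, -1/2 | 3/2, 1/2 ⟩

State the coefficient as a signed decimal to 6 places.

+0.447214  (= +√(1/5))

√[4·2!0!3!/6! · 2!0!2!3!2!1!] = √(16/5)
  +(−1)^0/∏(0,2,0,2,0,1)! = 1/4  (running 1/4)
⟨..|..⟩ = √(16/5)·(1/4) = +0.447214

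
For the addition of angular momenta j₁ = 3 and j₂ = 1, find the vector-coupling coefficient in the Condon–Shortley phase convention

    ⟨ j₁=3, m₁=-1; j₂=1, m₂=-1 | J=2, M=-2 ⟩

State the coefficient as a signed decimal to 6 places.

+√(1/21) = +0.218218

triangle: 2!·4!·0!/7! = 48/5040
(j±m)!: 2!·4!·0!·2!·0!·4! = 2304
prefactor² = (2J+1)·Δ·N² = 768/7
  k=0: +1/(0!·2!·4!·0!·0!·0!) = 1/48
Σ = 1/48  ⇒  CG² = 768/7·1/48² = 1/21
CG = +√(1/21) = +0.218218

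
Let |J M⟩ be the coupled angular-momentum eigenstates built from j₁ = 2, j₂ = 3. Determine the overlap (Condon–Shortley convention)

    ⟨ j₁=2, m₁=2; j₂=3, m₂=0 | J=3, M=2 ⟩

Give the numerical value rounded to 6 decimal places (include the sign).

+0.577350  (= +√(1/3))

√[7·2!2!4!/9! · 4!0!3!3!5!1!] = √(192)
  +(−1)^0/∏(0,2,0,3,2,1)! = 1/24  (running 1/24)
⟨..|..⟩ = √(192)·(1/24) = +0.577350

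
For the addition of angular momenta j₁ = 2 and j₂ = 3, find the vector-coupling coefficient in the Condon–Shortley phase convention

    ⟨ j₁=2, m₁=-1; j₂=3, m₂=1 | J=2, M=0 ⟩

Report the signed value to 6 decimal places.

+0.377964  (= +√(1/7))

√[5·3!1!3!/8! · 1!3!4!2!2!2!] = √(36/7)
  +(−1)^2/∏(2,1,1,2,0,1)! = 1/4  (running 1/4)
  +(−1)^3/∏(3,0,0,1,1,2)! = -1/12  (running 1/6)
⟨..|..⟩ = √(36/7)·(1/6) = +0.377964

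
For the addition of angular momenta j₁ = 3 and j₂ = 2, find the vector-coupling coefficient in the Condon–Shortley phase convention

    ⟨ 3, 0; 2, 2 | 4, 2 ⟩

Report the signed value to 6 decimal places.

-0.654654

j₁+j₂−J=1  J+j₁−j₂=5  J−j₁+j₂=3  j₁+j₂+J+1=10
(j₁±m₁, j₂±m₂, J±M) = (3,3,4,0,6,2)
P² = 15552/7
sum k=1..1:
  [1] −1/72 = -1/72
S = -1/72
C² = P²·S² = 3/7 ; C = -0.654654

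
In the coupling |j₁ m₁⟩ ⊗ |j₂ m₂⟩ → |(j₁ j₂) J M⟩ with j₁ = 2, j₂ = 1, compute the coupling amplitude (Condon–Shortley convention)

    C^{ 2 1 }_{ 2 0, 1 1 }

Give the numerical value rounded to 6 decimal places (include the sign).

-0.707107  (= −√(1/2))

triangle: 1!·3!·1!/6! = 6/720
(j±m)!: 2!·2!·2!·0!·3!·1! = 48
prefactor² = (2J+1)·Δ·N² = 2
  k=1: −1/(1!·0!·1!·1!·2!·0!) = -1/2
Σ = -1/2  ⇒  CG² = 2·(-1/2)² = 1/2
CG = −√(1/2) = -0.707107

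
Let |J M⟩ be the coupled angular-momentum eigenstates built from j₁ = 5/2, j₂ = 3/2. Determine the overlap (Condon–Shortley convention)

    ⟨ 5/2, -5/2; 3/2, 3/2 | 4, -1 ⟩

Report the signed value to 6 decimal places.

+0.133631

√[9·0!5!3!/9! · 0!5!3!0!3!5!] = √(64800/7)
  +(−1)^0/∏(0,0,5,3,0,0)! = 1/720  (running 1/720)
⟨..|..⟩ = √(64800/7)·(1/720) = +0.133631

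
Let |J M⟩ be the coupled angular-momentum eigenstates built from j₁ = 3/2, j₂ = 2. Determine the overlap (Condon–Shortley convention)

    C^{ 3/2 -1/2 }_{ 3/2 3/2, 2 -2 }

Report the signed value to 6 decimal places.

triangle: 2!*1!*2!/6! = 4/720
(j±m)!: 3!*0!*0!*4!*1!*2! = 288
prefactor² = (2J+1)*Δ*N² = 32/5
  k=0: +1/(0!*2!*0!*0!*1!*2!) = 1/4
Σ = 1/4  ⇒  CG² = 32/5*1/4² = 2/5
CG = +√(2/5) = +0.632456

+0.632456  (= +√(2/5))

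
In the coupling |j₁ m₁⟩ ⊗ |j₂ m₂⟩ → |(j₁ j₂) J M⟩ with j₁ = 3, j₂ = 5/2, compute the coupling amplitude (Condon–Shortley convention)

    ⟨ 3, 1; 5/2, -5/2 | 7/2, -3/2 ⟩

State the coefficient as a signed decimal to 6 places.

+√(8/21) ≈ +0.617213

√[8·2!4!3!/10! · 4!2!0!5!2!5!] = √(6144/7)
  +(−1)^0/∏(0,2,2,0,2,3)! = 1/48  (running 1/48)
⟨..|..⟩ = √(6144/7)·(1/48) = +0.617213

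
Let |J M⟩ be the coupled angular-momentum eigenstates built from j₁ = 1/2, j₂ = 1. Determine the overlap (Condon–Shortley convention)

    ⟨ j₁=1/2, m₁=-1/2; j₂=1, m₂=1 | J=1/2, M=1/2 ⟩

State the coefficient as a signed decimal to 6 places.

j₁+j₂−J=1  J+j₁−j₂=0  J−j₁+j₂=1  j₁+j₂+J+1=3
(j₁±m₁, j₂±m₂, J±M) = (0,1,2,0,1,0)
P² = 2/3
sum k=1..1:
  [1] −1/1 = -1
S = -1
C² = P²·S² = 2/3 ; C = -0.816497

-0.816497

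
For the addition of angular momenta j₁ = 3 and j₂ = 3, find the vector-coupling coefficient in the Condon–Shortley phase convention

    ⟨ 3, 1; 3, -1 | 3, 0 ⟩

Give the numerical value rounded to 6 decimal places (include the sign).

triangle: 3!*3!*3!/10! = 216/3628800
(j±m)!: 4!*2!*2!*4!*3!*3! = 82944
prefactor² = (2J+1)*Δ*N² = 864/25
  k=0: +1/(0!*3!*2!*2!*1!*1!) = 1/24
  k=1: −1/(1!*2!*1!*1!*2!*2!) = -1/8
  k=2: +1/(2!*1!*0!*0!*3!*3!) = 1/72
Σ = -5/72  ⇒  CG² = 864/25*(-5/72)² = 1/6
CG = −√(1/6) = -0.408248

−√(1/6) = -0.408248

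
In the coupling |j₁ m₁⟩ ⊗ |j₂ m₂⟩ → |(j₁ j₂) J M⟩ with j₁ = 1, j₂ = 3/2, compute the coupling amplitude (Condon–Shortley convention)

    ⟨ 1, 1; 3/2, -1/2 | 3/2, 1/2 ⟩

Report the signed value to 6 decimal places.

+√(8/15) = +0.730297

√[4·1!1!2!/5! · 2!0!1!2!2!1!] = √(8/15)
  +(−1)^0/∏(0,1,0,1,1,1)! = 1  (running 1)
⟨..|..⟩ = √(8/15)·(1) = +0.730297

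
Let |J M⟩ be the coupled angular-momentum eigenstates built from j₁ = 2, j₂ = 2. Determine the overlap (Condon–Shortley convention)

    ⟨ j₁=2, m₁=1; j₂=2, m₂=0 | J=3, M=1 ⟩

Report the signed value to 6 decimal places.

√[7·1!3!3!/8! · 3!1!2!2!4!2!] = √(36/5)
  +(−1)^0/∏(0,1,1,2,2,1)! = 1/4  (running 1/4)
  +(−1)^1/∏(1,0,0,1,3,2)! = -1/12  (running 1/6)
⟨..|..⟩ = √(36/5)·(1/6) = +0.447214

+√(1/5) ≈ +0.447214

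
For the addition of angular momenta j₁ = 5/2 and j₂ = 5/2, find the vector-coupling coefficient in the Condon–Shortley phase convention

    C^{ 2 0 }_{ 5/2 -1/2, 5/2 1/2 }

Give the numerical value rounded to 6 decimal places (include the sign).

+0.436436

triangle: 3!·2!·2!/8! = 24/40320
(j±m)!: 2!·3!·3!·2!·2!·2! = 576
prefactor² = (2J+1)·Δ·N² = 12/7
  k=1: −1/(1!·2!·2!·2!·0!·0!) = -1/8
  k=2: +1/(2!·1!·1!·1!·1!·1!) = 1/2
  k=3: −1/(3!·0!·0!·0!·2!·2!) = -1/24
Σ = 1/3  ⇒  CG² = 12/7·1/3² = 4/21
CG = +√(4/21) = +0.436436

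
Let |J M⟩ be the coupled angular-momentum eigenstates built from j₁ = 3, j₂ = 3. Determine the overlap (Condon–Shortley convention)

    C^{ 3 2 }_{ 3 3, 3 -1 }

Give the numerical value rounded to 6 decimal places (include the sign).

triangle: 3!*3!*3!/10! = 216/3628800
(j±m)!: 6!*0!*2!*4!*5!*1! = 4147200
prefactor² = (2J+1)*Δ*N² = 1728
  k=0: +1/(0!*3!*0!*2!*3!*1!) = 1/72
Σ = 1/72  ⇒  CG² = 1728*1/72² = 1/3
CG = +√(1/3) = +0.577350

+√(1/3) = +0.577350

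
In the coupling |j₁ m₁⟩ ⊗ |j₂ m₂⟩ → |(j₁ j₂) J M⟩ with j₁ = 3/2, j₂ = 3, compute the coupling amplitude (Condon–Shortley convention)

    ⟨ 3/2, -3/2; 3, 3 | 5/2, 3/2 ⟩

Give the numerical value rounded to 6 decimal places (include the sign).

triangle: 2!*1!*4!/8! = 48/40320
(j±m)!: 0!*3!*6!*0!*4!*1! = 103680
prefactor² = (2J+1)*Δ*N² = 5184/7
  k=2: +1/(2!*0!*1!*4!*0!*0!) = 1/48
Σ = 1/48  ⇒  CG² = 5184/7*1/48² = 9/28
CG = +√(9/28) = +0.566947

+0.566947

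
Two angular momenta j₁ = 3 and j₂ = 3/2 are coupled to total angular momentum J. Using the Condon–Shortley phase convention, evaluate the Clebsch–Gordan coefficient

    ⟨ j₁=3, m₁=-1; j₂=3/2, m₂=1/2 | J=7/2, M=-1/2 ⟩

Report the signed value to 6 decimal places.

j₁+j₂−J=1  J+j₁−j₂=5  J−j₁+j₂=2  j₁+j₂+J+1=9
(j₁±m₁, j₂±m₂, J±M) = (2,4,2,1,3,4)
P² = 512/7
sum k=0..1:
  [0] +1/48 = 1/48
  [1] −1/12 = -1/12
S = -1/16
C² = P²·S² = 2/7 ; C = -0.534522

−√(2/7) = -0.534522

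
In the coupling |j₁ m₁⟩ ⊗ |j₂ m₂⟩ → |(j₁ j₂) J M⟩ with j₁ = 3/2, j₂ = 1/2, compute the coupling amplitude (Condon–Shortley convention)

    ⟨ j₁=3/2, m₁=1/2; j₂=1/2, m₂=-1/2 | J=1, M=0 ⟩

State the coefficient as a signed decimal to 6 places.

+√(1/2) = +0.707107

triangle: 1!×2!×0!/4! = 2/24
(j±m)!: 2!×1!×0!×1!×1!×1! = 2
prefactor² = (2J+1)×Δ×N² = 1/2
  k=0: +1/(0!×1!×1!×0!×1!×0!) = 1
Σ = 1  ⇒  CG² = 1/2×1² = 1/2
CG = +√(1/2) = +0.707107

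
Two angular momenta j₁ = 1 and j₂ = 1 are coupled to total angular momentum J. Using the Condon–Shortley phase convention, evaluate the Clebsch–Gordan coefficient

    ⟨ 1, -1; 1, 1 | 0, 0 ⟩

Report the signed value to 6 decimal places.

+√(1/3) = +0.577350

triangle: 2!*0!*0!/3! = 2/6
(j±m)!: 0!*2!*2!*0!*0!*0! = 4
prefactor² = (2J+1)*Δ*N² = 4/3
  k=2: +1/(2!*0!*0!*0!*0!*0!) = 1/2
Σ = 1/2  ⇒  CG² = 4/3*1/2² = 1/3
CG = +√(1/3) = +0.577350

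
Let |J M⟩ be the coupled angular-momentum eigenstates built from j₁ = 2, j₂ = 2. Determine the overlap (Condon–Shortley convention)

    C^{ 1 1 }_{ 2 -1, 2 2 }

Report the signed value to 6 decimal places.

−√(1/5) = -0.447214

triangle: 3!·1!·1!/6! = 6/720
(j±m)!: 1!·3!·4!·0!·2!·0! = 288
prefactor² = (2J+1)·Δ·N² = 36/5
  k=3: −1/(3!·0!·0!·1!·1!·0!) = -1/6
Σ = -1/6  ⇒  CG² = 36/5·(-1/6)² = 1/5
CG = −√(1/5) = -0.447214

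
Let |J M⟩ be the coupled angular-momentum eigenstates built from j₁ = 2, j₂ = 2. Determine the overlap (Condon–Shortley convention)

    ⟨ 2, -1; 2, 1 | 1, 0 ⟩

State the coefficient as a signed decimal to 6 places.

j₁+j₂−J=3  J+j₁−j₂=1  J−j₁+j₂=1  j₁+j₂+J+1=6
(j₁±m₁, j₂±m₂, J±M) = (1,3,3,1,1,1)
P² = 9/10
sum k=2..3:
  [2] +1/2 = 1/2
  [3] −1/6 = -1/6
S = 1/3
C² = P²·S² = 1/10 ; C = +0.316228

+0.316228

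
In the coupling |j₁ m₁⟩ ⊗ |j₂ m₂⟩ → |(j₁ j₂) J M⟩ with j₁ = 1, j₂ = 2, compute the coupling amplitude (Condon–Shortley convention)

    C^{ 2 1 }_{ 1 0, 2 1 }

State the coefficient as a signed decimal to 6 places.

√[5·1!1!3!/6! · 1!1!3!1!3!1!] = √(3/2)
  +(−1)^0/∏(0,1,1,3,0,0)! = 1/6  (running 1/6)
  +(−1)^1/∏(1,0,0,2,1,1)! = -1/2  (running -1/3)
⟨..|..⟩ = √(3/2)·(-1/3) = -0.408248

−√(1/6) ≈ -0.408248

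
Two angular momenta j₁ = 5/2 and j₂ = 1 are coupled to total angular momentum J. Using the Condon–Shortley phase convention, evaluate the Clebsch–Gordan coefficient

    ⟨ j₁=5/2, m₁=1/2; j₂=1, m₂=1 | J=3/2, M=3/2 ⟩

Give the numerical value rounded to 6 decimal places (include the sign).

+0.258199  (= +√(1/15))

√[4·2!3!0!/6! · 3!2!2!0!3!0!] = √(48/5)
  +(−1)^2/∏(2,0,0,0,3,0)! = 1/12  (running 1/12)
⟨..|..⟩ = √(48/5)·(1/12) = +0.258199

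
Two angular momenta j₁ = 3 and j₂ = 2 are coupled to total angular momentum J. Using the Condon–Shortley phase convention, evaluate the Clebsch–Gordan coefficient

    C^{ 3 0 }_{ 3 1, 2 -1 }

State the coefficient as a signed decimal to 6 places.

+0.182574

triangle: 2!×4!×2!/9! = 96/362880
(j±m)!: 4!×2!×1!×3!×3!×3! = 10368
prefactor² = (2J+1)×Δ×N² = 96/5
  k=0: +1/(0!×2!×2!×1!×2!×1!) = 1/8
  k=1: −1/(1!×1!×1!×0!×3!×2!) = -1/12
Σ = 1/24  ⇒  CG² = 96/5×1/24² = 1/30
CG = +√(1/30) = +0.182574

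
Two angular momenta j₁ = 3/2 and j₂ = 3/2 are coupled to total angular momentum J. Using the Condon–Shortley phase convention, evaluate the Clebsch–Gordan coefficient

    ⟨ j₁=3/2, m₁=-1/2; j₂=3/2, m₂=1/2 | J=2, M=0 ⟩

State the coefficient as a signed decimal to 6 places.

-0.500000  (= −√(1/4))

j₁+j₂−J=1  J+j₁−j₂=2  J−j₁+j₂=2  j₁+j₂+J+1=6
(j₁±m₁, j₂±m₂, J±M) = (1,2,2,1,2,2)
P² = 4/9
sum k=0..1:
  [0] +1/4 = 1/4
  [1] −1/1 = -1
S = -3/4
C² = P²·S² = 1/4 ; C = -0.500000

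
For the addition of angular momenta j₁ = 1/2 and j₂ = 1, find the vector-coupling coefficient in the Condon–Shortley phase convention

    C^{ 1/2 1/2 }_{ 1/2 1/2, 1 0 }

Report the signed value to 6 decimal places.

triangle: 1!*0!*1!/3! = 1/6
(j±m)!: 1!*0!*1!*1!*1!*0! = 1
prefactor² = (2J+1)*Δ*N² = 1/3
  k=0: +1/(0!*1!*0!*1!*0!*0!) = 1
Σ = 1  ⇒  CG² = 1/3*1² = 1/3
CG = +√(1/3) = +0.577350

+√(1/3) ≈ +0.577350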